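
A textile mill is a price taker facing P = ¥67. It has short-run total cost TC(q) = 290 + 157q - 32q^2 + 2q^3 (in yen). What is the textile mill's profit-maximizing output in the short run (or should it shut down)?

Strip out fixed cost: VC = 157q - 32q^2 + 2q^3. Then AVC = 157 - 32q + 2q^2 and MC = 157 - 64q + 6q^2.
AVC is minimized where dAVC/dq = -32 + 4q = 0, at q = 8; min AVC = 157 - 32·8 + 2·8^2 = ¥29.
P = ¥67 exceeds min AVC = ¥29, so the firm stays open.
Solving P = MC: 90 - 64q + 6q^2 = 0 ⇒ q = 5/3 or 9. On the upward-sloping branch, q* = 9.
Check: AVC at q = 9 is ¥31 ≤ P, so revenue covers variable cost.
Profit = P·q − TC = 67·9 − 569 = ¥34.

Produce at q = 9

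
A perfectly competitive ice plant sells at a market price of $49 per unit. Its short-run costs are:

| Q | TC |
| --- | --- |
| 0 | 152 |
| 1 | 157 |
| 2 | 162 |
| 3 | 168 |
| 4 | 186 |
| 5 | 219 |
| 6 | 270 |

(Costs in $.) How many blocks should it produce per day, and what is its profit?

Q = 5; profit = $26

Compute π = P·Q − TC at each output: Q=0: -152; Q=1: -108; Q=2: -64; Q=3: -21; Q=4: 10; Q=5: 26; Q=6: 24.
Profit is maximized at Q = 5. AVC there is 67/5 = $13.40 ≤ P, so producing beats shutting down (which would give -$152).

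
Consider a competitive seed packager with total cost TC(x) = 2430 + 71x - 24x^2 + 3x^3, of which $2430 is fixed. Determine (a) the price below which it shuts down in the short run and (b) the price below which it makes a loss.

Shutdown price = $23; break-even price = $368

Shutdown price = min AVC. AVC = 71 - 24x + 3x^2, with vertex at x = 4 and minimum $23.
ATC = 2430/x + 71 - 24x + 3x^2. Setting dATC/dx = −2430/x^2 − 24 + 6x = 0 gives x = 9 (since 6·9^3 − 24·9^2 = 2430).
min ATC = 2430/9 + 71 − 24·9 + 3·9^2 = $368. That is the break-even price.
Between these two prices the firm operates at a loss; above $368 it earns a profit.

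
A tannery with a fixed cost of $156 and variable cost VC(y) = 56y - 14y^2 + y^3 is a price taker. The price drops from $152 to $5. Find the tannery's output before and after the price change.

Output falls from 12 to 0 (the firm shuts down)

MC = 56 - 28y + 3y^2; the shutdown threshold is min AVC = $7 (at y = 7).
At P = $152 ≥ min AVC, set P = MC on the rising branch: y = 12.
At P = $5 < min AVC = $7, price no longer covers variable cost at any output, so the firm shuts down: y = 0.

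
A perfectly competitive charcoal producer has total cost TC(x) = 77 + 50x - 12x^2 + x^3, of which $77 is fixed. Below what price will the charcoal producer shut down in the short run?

$14 per unit

The firm shuts down when price falls below the minimum of average variable cost. AVC = VC/x = 50 - 12x + x^2.
dAVC/dx = -12 + 2x = 0 gives x = 6. min AVC = 50 - 12·6 + 6^2 = 14.
So the shutdown price is $14.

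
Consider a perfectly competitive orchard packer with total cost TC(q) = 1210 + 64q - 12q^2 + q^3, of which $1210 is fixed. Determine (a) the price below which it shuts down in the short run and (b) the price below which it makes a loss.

Shutdown price = $28; break-even price = $163

AVC = 64 - 12q + q^2; minimized at q = 6, giving min AVC = $28. That is the shutdown price.
ATC = 1210/q + 64 - 12q + q^2. Setting dATC/dq = −1210/q^2 − 12 + 2q = 0 gives q = 11 (since 2·11^3 − 12·11^2 = 1210).
min ATC = 1210/11 + 64 − 12·11 + 11^2 = $163. That is the break-even price.
Between these two prices the firm operates at a loss; above $163 it earns a profit.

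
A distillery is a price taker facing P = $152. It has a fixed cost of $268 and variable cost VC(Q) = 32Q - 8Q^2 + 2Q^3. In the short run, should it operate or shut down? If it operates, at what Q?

Strip out fixed cost: VC = 32Q - 8Q^2 + 2Q^3. Then AVC = 32 - 8Q + 2Q^2 and MC = 32 - 16Q + 6Q^2.
The AVC parabola has its vertex at Q = 8/4 = 2, where AVC = 32 - 8·2 + 2·2^2 = $24.
Since P = $152 ≥ min AVC = $24, price covers variable cost and the firm should produce.
Set P = MC: 152 = 32 - 16Q + 6Q^2 → -120 - 16Q + 6Q^2 = 0. The roots are Q = -10/3 and Q = 6; the profit-maximizing output is on the rising part of MC, so Q* = 6.
Check: AVC at Q = 6 is $56 ≤ P, so revenue covers variable cost.
Profit = P·Q − TC = 152·6 − 604 = $308.

Produce at Q = 6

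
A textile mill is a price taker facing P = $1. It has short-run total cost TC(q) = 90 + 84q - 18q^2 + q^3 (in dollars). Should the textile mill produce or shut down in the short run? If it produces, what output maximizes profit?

Shut down

From TC, MC = TC'(q) = 84 - 36q + 3q^2 and AVC = VC/q = 84 - 18q + q^2.
AVC hits its minimum where MC = AVC, at q = 9, giving min AVC = 84 - 18·9 + 9^2 = $3.
Since P = $1 < min AVC = $3, price fails to cover variable cost at any output.
Best response: produce nothing and absorb the $90 fixed cost.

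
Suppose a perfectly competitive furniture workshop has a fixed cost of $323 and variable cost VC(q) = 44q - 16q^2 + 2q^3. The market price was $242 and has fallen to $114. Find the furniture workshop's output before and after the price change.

AVC = 44 - 16q + 2q^2, minimized at q = 4 where min AVC = $12. MC = 44 - 32q + 6q^2.
With P = $242 above the shutdown price, P = MC gives q = 9.
At P = $114 ≥ min AVC, set P = MC: q = 7. The firm stays open but cuts output.

Output falls from 9 to 7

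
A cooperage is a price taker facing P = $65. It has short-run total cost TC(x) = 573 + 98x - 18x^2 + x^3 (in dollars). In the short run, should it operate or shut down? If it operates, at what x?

From TC, MC = TC'(x) = 98 - 36x + 3x^2 and AVC = VC/x = 98 - 18x + x^2.
AVC is minimized where dAVC/dx = -18 + 2x = 0, at x = 9; min AVC = 98 - 18·9 + 9^2 = $17.
Since P = $65 ≥ min AVC = $17, price covers variable cost and the firm should produce.
P = MC gives 33 - 36x + 3x^2 = 0, with roots 1 and 11. Take the larger (rising MC): x* = 11.
Check: AVC at x = 11 is $21 ≤ P, so revenue covers variable cost.
Profit = P·x − TC = 65·11 − 804 = -$89, a loss, but smaller than the $573 fixed cost the firm would lose by shutting down.

Produce at x = 11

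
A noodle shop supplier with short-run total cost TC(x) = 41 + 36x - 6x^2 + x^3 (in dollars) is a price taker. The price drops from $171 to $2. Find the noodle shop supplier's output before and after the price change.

Output falls from 9 to 0 (the firm shuts down)

MC = 36 - 12x + 3x^2; the shutdown threshold is min AVC = $27 (at x = 3).
With P = $171 above the shutdown price, P = MC gives x = 9.
At P = $2 < min AVC = $27, price no longer covers variable cost at any output, so the firm shuts down: x = 0.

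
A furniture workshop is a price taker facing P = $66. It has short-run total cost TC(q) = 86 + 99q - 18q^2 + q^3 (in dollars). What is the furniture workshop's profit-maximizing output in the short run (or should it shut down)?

From TC, MC = TC'(q) = 99 - 36q + 3q^2 and AVC = VC/q = 99 - 18q + q^2.
AVC is minimized where dAVC/dq = -18 + 2q = 0, at q = 9; min AVC = 99 - 18·9 + 9^2 = $18.
Since P = $66 ≥ min AVC = $18, price covers variable cost and the firm should produce.
P = MC gives 33 - 36q + 3q^2 = 0, with roots 1 and 11. Take the larger (rising MC): q* = 11.
Check: AVC at q = 11 is $22 ≤ P, so revenue covers variable cost.
Profit = P·q − TC = 66·11 − 328 = $398.

Produce at q = 11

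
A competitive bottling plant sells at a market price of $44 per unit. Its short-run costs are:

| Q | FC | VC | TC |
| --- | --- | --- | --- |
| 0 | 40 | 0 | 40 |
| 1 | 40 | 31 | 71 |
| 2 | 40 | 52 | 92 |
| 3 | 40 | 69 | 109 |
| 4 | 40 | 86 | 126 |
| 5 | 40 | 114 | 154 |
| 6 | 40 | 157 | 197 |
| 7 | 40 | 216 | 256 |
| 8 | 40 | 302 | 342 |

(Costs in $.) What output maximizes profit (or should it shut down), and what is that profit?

Q = 6; profit = $67

Profit at each row (π = 44Q − TC): Q=0: -40; Q=1: -27; Q=2: -4; Q=3: 23; Q=4: 50; Q=5: 66; Q=6: 67; Q=7: 52; Q=8: 10.
Profit is maximized at Q = 6. AVC there is 157/6 = $26.17 ≤ P, so producing beats shutting down (which would give -$40).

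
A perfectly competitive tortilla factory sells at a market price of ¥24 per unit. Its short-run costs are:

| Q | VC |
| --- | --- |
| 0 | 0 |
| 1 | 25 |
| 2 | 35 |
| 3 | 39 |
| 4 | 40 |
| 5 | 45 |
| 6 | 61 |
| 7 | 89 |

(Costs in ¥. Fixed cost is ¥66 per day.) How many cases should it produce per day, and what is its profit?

Compute π = P·Q − TC at each output: Q=0: -66; Q=1: -67; Q=2: -53; Q=3: -33; Q=4: -10; Q=5: 9; Q=6: 17; Q=7: 13.
Profit is maximized at Q = 6. AVC there is 61/6 = ¥10.17 ≤ P, so producing beats shutting down (which would give -¥66).

Q = 6; profit = ¥17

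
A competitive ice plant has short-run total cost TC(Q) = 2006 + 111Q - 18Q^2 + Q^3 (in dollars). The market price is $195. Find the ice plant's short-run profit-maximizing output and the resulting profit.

Profit = -$46 at Q = 14

AVC = 111 - 18Q + Q^2; min AVC = $30 at Q = 9. Since P = $195 ≥ min AVC, the firm produces.
With MC = 111 - 36Q + 3Q^2, P = MC on the upward-sloping part at Q* = 14.
TR = 195·14 = 2730. TC = 2006 + 770 = 2776. Profit = 2730 − 2776 = -$46.
Shutting down would mean losing the fixed cost of $2006, so operating at a loss of $46 is better by $1960.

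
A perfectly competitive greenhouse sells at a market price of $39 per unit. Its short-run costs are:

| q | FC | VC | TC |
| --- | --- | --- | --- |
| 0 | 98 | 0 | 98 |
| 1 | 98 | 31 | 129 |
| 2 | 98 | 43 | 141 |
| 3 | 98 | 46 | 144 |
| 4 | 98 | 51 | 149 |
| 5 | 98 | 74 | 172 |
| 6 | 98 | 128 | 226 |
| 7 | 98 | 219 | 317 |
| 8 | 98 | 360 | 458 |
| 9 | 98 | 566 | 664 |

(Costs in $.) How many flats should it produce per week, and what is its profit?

Compute π = P·q − TC at each output: q=0: -98; q=1: -90; q=2: -63; q=3: -27; q=4: 7; q=5: 23; q=6: 8; q=7: -44; q=8: -146; q=9: -313.
Profit is maximized at q = 5. AVC there is 74/5 = $14.80 ≤ P, so producing beats shutting down (which would give -$98).

q = 5; profit = $23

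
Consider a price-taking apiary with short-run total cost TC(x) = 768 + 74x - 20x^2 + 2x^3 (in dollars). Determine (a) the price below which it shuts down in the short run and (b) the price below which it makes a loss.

Shutdown price = $24; break-even price = $138

Shutdown price = min AVC. AVC = 74 - 20x + 2x^2, with vertex at x = 5 and minimum $24.
ATC = 768/x + 74 - 20x + 2x^2. Setting dATC/dx = −768/x^2 − 20 + 4x = 0 gives x = 8 (since 4·8^3 − 20·8^2 = 768).
min ATC = 768/8 + 74 − 20·8 + 2·8^2 = $138. That is the break-even price.
Between these two prices the firm operates at a loss; above $138 it earns a profit.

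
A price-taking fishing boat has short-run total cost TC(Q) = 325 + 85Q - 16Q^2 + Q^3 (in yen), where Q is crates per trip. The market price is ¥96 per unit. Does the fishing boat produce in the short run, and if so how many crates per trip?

Produce at Q = 11

Variable cost is VC = 85Q - 16Q^2 + Q^3, so AVC = VC/Q = 85 - 16Q + Q^2 and MC = dTC/dQ = 85 - 32Q + 3Q^2.
AVC hits its minimum where MC = AVC, at Q = 8, giving min AVC = 85 - 16·8 + 8^2 = ¥21.
Since P = ¥96 ≥ min AVC = ¥21, price covers variable cost and the firm should produce.
P = MC gives -11 - 32Q + 3Q^2 = 0, with roots -1/3 and 11. Take the larger (rising MC): Q* = 11.
Check: AVC at Q = 11 is ¥30 ≤ P, so revenue covers variable cost.
Profit = P·Q − TC = 96·11 − 655 = ¥401.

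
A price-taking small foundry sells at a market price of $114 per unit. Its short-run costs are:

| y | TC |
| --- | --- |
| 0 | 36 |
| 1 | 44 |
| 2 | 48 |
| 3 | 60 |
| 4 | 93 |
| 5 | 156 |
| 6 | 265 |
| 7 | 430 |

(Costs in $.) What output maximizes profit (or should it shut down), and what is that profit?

y = 6; profit = $419

Profit at each row (π = 114y − TC): y=0: -36; y=1: 70; y=2: 180; y=3: 282; y=4: 363; y=5: 414; y=6: 419; y=7: 368.
Profit is maximized at y = 6. AVC there is 229/6 = $38.17 ≤ P, so producing beats shutting down (which would give -$36).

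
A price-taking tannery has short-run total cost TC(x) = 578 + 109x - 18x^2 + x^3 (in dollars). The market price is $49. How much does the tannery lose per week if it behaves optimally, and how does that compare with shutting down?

Profit = -$378 at x = 10

AVC = 109 - 18x + x^2; min AVC = $28 at x = 9. Since P = $49 ≥ min AVC, the firm produces.
With MC = 109 - 36x + 3x^2, P = MC on the upward-sloping part at x* = 10.
TR = 49·10 = 490. TC = 578 + 290 = 868. Profit = 490 − 868 = -$378.
Shutting down would mean losing the fixed cost of $578, so operating at a loss of $378 is better by $200.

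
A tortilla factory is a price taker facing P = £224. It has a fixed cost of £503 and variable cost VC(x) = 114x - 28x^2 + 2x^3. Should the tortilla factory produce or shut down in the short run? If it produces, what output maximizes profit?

Produce at x = 11

From TC, MC = TC'(x) = 114 - 56x + 6x^2 and AVC = VC/x = 114 - 28x + 2x^2.
AVC is minimized where dAVC/dx = -28 + 4x = 0, at x = 7; min AVC = 114 - 28·7 + 2·7^2 = £16.
P = £224 exceeds min AVC = £16, so the firm stays open.
P = MC gives -110 - 56x + 6x^2 = 0, with roots -5/3 and 11. Take the larger (rising MC): x* = 11.
Check: AVC at x = 11 is £48 ≤ P, so revenue covers variable cost.
Profit = P·x − TC = 224·11 − 1031 = £1433.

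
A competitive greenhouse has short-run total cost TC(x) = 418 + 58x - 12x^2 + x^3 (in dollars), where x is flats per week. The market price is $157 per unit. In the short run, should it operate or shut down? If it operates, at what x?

Variable cost is VC = 58x - 12x^2 + x^3, so AVC = VC/x = 58 - 12x + x^2 and MC = dTC/dx = 58 - 24x + 3x^2.
AVC is minimized where dAVC/dx = -12 + 2x = 0, at x = 6; min AVC = 58 - 12·6 + 6^2 = $22.
Because $157 ≥ $22, revenue can cover variable cost; the firm operates.
P = MC gives -99 - 24x + 3x^2 = 0, with roots -3 and 11. Take the larger (rising MC): x* = 11.
Check: AVC at x = 11 is $47 ≤ P, so revenue covers variable cost.
Profit = P·x − TC = 157·11 − 935 = $792.

Produce at x = 11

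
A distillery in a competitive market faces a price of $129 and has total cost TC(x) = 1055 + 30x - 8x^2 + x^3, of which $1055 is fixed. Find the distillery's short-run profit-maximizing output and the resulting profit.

Profit = -$245 at x = 9

AVC = 30 - 8x + x^2; min AVC = $14 at x = 4. Since P = $129 ≥ min AVC, the firm produces.
MC = 30 - 16x + 3x^2. Setting P = MC and taking the root on the rising branch gives x* = 9.
TR = 129·9 = 1161. TC = 1055 + 351 = 1406. Profit = 1161 − 1406 = -$245.
By producing, the firm covers all variable cost plus $810 of fixed cost; shutting down would lose the full $1055.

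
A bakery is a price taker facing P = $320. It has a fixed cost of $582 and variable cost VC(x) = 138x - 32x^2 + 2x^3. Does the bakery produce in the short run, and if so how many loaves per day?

Strip out fixed cost: VC = 138x - 32x^2 + 2x^3. Then AVC = 138 - 32x + 2x^2 and MC = 138 - 64x + 6x^2.
The AVC parabola has its vertex at x = 32/4 = 8, where AVC = 138 - 32·8 + 2·8^2 = $10.
P = $320 exceeds min AVC = $10, so the firm stays open.
P = MC gives -182 - 64x + 6x^2 = 0, with roots -7/3 and 13. Take the larger (rising MC): x* = 13.
Check: AVC at x = 13 is $60 ≤ P, so revenue covers variable cost.
Profit = P·x − TC = 320·13 − 1362 = $2798.

Produce at x = 13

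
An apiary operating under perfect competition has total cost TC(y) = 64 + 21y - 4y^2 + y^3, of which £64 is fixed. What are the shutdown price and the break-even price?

Shutdown price = min AVC. AVC = 21 - 4y + y^2, with vertex at y = 2 and minimum £17.
ATC = 64/y + 21 - 4y + y^2. Setting dATC/dy = −64/y^2 − 4 + 2y = 0 gives y = 4 (since 2·4^3 − 4·4^2 = 64).
min ATC = 64/4 + 21 − 4·4 + 4^2 = £37. That is the break-even price.
For £17 ≤ P < £37 the firm produces at a loss; below £17 it shuts down.

Shutdown price = £17; break-even price = £37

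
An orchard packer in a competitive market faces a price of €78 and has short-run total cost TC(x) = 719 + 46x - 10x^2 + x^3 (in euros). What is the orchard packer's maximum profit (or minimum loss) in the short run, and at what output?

Profit = -€335 at x = 8

AVC = 46 - 10x + x^2 has its minimum €21 at x = 5; price €78 clears that bar, so the firm operates.
MC = 46 - 20x + 3x^2. Setting P = MC and taking the root on the rising branch gives x* = 8.
TR = 78·8 = 624. TC = 719 + 240 = 959. Profit = 624 − 959 = -€335.
That loss of €335 beats the €719 the firm would lose by shutting down; producing recovers €384 of fixed cost.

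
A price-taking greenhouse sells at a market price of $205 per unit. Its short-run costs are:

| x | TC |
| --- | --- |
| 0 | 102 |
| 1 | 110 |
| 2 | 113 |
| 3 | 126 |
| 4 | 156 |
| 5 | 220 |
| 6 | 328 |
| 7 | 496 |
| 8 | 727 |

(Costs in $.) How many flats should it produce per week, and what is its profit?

Compute π = P·x − TC at each output: x=0: -102; x=1: 95; x=2: 297; x=3: 489; x=4: 664; x=5: 805; x=6: 902; x=7: 939; x=8: 913.
Profit is maximized at x = 7. AVC there is 394/7 = $56.29 ≤ P, so producing beats shutting down (which would give -$102).

x = 7; profit = $939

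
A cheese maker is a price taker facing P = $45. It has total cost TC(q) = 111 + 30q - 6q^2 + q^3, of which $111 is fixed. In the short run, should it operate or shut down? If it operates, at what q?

Variable cost is VC = 30q - 6q^2 + q^3, so AVC = VC/q = 30 - 6q + q^2 and MC = dTC/dq = 30 - 12q + 3q^2.
AVC is minimized where dAVC/dq = -6 + 2q = 0, at q = 3; min AVC = 30 - 6·3 + 3^2 = $21.
Since P = $45 ≥ min AVC = $21, price covers variable cost and the firm should produce.
Set P = MC: 45 = 30 - 12q + 3q^2 → -15 - 12q + 3q^2 = 0. The roots are q = -1 and q = 5; the profit-maximizing output is on the rising part of MC, so q* = 5.
Check: AVC at q = 5 is $25 ≤ P, so revenue covers variable cost.
Profit = P·q − TC = 45·5 − 236 = -$11, a loss, but smaller than the $111 fixed cost the firm would lose by shutting down.

Produce at q = 5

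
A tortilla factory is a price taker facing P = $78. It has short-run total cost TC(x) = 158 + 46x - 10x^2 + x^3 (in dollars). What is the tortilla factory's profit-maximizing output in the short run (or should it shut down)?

Produce at x = 8

Strip out fixed cost: VC = 46x - 10x^2 + x^3. Then AVC = 46 - 10x + x^2 and MC = 46 - 20x + 3x^2.
The AVC parabola has its vertex at x = 10/2 = 5, where AVC = 46 - 10·5 + 5^2 = $21.
P = $78 exceeds min AVC = $21, so the firm stays open.
Set P = MC: 78 = 46 - 20x + 3x^2 → -32 - 20x + 3x^2 = 0. The roots are x = -4/3 and x = 8; the profit-maximizing output is on the rising part of MC, so x* = 8.
Check: AVC at x = 8 is $30 ≤ P, so revenue covers variable cost.
Profit = P·x − TC = 78·8 − 398 = $226.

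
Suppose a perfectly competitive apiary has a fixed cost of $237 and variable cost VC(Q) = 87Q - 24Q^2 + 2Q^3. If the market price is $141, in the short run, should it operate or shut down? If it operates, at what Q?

Variable cost is VC = 87Q - 24Q^2 + 2Q^3, so AVC = VC/Q = 87 - 24Q + 2Q^2 and MC = dTC/dQ = 87 - 48Q + 6Q^2.
AVC is minimized where dAVC/dQ = -24 + 4Q = 0, at Q = 6; min AVC = 87 - 24·6 + 2·6^2 = $15.
Because $141 ≥ $15, revenue can cover variable cost; the firm operates.
Set P = MC: 141 = 87 - 48Q + 6Q^2 → -54 - 48Q + 6Q^2 = 0. The roots are Q = -1 and Q = 9; the profit-maximizing output is on the rising part of MC, so Q* = 9.
Check: AVC at Q = 9 is $33 ≤ P, so revenue covers variable cost.
Profit = P·Q − TC = 141·9 − 534 = $735.

Produce at Q = 9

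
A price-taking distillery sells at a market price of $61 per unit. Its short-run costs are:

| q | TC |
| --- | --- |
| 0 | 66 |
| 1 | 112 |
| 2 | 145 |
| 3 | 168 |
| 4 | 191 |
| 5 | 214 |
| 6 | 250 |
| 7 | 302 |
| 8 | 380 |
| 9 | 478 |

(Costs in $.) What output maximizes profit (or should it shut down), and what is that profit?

q = 7; profit = $125

Tabulate TR − TC: q=0: -66; q=1: -51; q=2: -23; q=3: 15; q=4: 53; q=5: 91; q=6: 116; q=7: 125; q=8: 108; q=9: 71.
Profit is maximized at q = 7. AVC there is 236/7 = $33.71 ≤ P, so producing beats shutting down (which would give -$66).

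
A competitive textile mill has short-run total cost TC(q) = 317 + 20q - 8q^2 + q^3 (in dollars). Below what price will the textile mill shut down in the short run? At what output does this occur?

The firm shuts down when price falls below the minimum of average variable cost. AVC = VC/q = 20 - 8q + q^2.
At the minimum of AVC, MC = AVC. MC = 20 - 16q + 3q^2; setting MC = AVC gives 2q^2 - 8q = 0, so q = 4. min AVC = 4.
The firm shuts down for any P below $4.

$4 per unit, at q = 4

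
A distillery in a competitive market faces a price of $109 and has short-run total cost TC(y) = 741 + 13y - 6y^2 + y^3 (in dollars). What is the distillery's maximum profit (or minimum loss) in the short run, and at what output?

Profit = -$101 at y = 8

AVC = 13 - 6y + y^2 has its minimum $4 at y = 3; price $109 clears that bar, so the firm operates.
With MC = 13 - 12y + 3y^2, P = MC on the upward-sloping part at y* = 8.
TR = 109·8 = 872. TC = 741 + 232 = 973. Profit = 872 − 973 = -$101.
Shutting down would mean losing the fixed cost of $741, so operating at a loss of $101 is better by $640.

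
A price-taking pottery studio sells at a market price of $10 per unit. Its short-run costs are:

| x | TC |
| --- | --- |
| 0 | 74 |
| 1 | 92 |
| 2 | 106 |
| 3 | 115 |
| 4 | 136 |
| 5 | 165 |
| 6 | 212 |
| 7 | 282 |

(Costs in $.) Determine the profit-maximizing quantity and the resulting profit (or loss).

Tabulate TR − TC: x=0: -74; x=1: -82; x=2: -86; x=3: -85; x=4: -96; x=5: -115; x=6: -152; x=7: -212.
Profit is highest at x = 0. Equivalently, the lowest AVC in the table is 41/3 ≈ $13.67 at x = 3, and P = $10 falls below it — price never covers variable cost, so the firm shuts down and loses only its fixed cost.

x = 0 (shut down); profit = -$74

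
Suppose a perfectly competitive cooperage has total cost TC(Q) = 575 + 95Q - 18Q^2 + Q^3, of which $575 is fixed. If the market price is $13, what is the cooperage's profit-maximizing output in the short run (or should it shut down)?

Strip out fixed cost: VC = 95Q - 18Q^2 + Q^3. Then AVC = 95 - 18Q + Q^2 and MC = 95 - 36Q + 3Q^2.
AVC hits its minimum where MC = AVC, at Q = 9, giving min AVC = 95 - 18·9 + 9^2 = $14.
With P < min AVC ($13 < $14), every unit sold adds to the loss.
Best response: produce nothing and absorb the $575 fixed cost.

Shut down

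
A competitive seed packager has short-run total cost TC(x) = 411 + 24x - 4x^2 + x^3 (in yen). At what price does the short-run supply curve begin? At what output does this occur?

The firm shuts down when price falls below the minimum of average variable cost. AVC = VC/x = 24 - 4x + x^2.
At the minimum of AVC, MC = AVC. MC = 24 - 8x + 3x^2; setting MC = AVC gives 2x^2 - 4x = 0, so x = 2. min AVC = 20.
So the shutdown price is ¥20.

¥20 per unit, at x = 2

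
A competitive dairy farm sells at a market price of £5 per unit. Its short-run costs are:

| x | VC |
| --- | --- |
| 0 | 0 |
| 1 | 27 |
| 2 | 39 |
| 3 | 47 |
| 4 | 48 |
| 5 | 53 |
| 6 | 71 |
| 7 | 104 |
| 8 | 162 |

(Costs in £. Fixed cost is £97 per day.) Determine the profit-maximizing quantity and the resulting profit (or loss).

Compute π = P·x − TC at each output: x=0: -97; x=1: -119; x=2: -126; x=3: -129; x=4: -125; x=5: -125; x=6: -138; x=7: -166; x=8: -219.
Profit is highest at x = 0. Equivalently, the lowest AVC in the table is 53/5 ≈ £10.60 at x = 5, and P = £5 falls below it — price never covers variable cost, so the firm shuts down and loses only its fixed cost.

x = 0 (shut down); profit = -£97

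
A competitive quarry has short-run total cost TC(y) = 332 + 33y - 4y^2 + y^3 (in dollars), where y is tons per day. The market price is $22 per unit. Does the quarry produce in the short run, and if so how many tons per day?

Strip out fixed cost: VC = 33y - 4y^2 + y^3. Then AVC = 33 - 4y + y^2 and MC = 33 - 8y + 3y^2.
The AVC parabola has its vertex at y = 4/2 = 2, where AVC = 33 - 4·2 + 2^2 = $29.
P = $22 lies below min AVC = $29; no output level covers variable cost.
Shutting down limits the loss to fixed cost, $332.

Shut down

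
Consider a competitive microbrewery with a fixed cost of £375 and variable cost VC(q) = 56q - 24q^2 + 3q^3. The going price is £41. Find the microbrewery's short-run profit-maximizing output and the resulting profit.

AVC = 56 - 24q + 3q^2 has its minimum £8 at q = 4; price £41 clears that bar, so the firm operates.
With MC = 56 - 48q + 9q^2, P = MC on the upward-sloping part at q* = 5.
TR = 41·5 = 205. TC = 375 + 55 = 430. Profit = 205 − 430 = -£225.
By producing, the firm covers all variable cost plus £150 of fixed cost; shutting down would lose the full £375.

Profit = -£225 at q = 5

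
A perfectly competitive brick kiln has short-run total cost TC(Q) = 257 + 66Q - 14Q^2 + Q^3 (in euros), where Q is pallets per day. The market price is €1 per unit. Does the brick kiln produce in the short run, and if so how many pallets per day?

Shut down

Variable cost is VC = 66Q - 14Q^2 + Q^3, so AVC = VC/Q = 66 - 14Q + Q^2 and MC = dTC/dQ = 66 - 28Q + 3Q^2.
The AVC parabola has its vertex at Q = 14/2 = 7, where AVC = 66 - 14·7 + 7^2 = €17.
Since P = €1 < min AVC = €17, price fails to cover variable cost at any output.
Best response: produce nothing and absorb the €257 fixed cost.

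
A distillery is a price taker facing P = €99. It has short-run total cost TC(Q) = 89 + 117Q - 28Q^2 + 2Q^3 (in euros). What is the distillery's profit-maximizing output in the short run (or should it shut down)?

Variable cost is VC = 117Q - 28Q^2 + 2Q^3, so AVC = VC/Q = 117 - 28Q + 2Q^2 and MC = dTC/dQ = 117 - 56Q + 6Q^2.
The AVC parabola has its vertex at Q = 28/4 = 7, where AVC = 117 - 28·7 + 2·7^2 = €19.
Since P = €99 ≥ min AVC = €19, price covers variable cost and the firm should produce.
P = MC gives 18 - 56Q + 6Q^2 = 0, with roots 1/3 and 9. Take the larger (rising MC): Q* = 9.
Check: AVC at Q = 9 is €27 ≤ P, so revenue covers variable cost.
Profit = P·Q − TC = 99·9 − 332 = €559.

Produce at Q = 9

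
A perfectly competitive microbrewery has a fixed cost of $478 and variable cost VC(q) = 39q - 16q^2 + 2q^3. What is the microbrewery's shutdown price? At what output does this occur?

$7 per unit, at q = 4

The shutdown price is the minimum of AVC. VC = 39q - 16q^2 + 2q^3, so AVC = 39 - 16q + 2q^2.
dAVC/dq = -16 + 4q = 0 gives q = 4. min AVC = 39 - 16·4 + 2·4^2 = 7.
The firm shuts down for any P below $7.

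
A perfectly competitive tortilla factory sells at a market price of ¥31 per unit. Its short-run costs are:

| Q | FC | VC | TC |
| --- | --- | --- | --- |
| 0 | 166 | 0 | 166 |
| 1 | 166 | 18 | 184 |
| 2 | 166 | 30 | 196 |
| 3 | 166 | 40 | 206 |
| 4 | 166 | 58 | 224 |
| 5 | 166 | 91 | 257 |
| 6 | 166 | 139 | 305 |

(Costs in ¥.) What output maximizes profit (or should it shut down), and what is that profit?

Q = 4; profit = -¥100

Compute π = P·Q − TC at each output: Q=0: -166; Q=1: -153; Q=2: -134; Q=3: -113; Q=4: -100; Q=5: -102; Q=6: -119.
Profit is maximized at Q = 4. AVC there is 58/4 = ¥14.50 ≤ P, so producing beats shutting down (which would give -¥166).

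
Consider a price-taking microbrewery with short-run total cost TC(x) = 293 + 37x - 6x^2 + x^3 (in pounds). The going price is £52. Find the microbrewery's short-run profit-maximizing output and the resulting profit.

AVC = 37 - 6x + x^2 has its minimum £28 at x = 3; price £52 clears that bar, so the firm operates.
With MC = 37 - 12x + 3x^2, P = MC on the upward-sloping part at x* = 5.
TR = 52·5 = 260. TC = 293 + 160 = 453. Profit = 260 − 453 = -£193.
By producing, the firm covers all variable cost plus £100 of fixed cost; shutting down would lose the full £293.

Profit = -£193 at x = 5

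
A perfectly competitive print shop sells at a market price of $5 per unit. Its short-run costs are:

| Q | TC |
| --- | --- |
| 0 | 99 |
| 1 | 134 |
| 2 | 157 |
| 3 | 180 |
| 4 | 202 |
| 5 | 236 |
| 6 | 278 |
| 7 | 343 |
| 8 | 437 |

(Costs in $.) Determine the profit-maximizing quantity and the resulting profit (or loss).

Compute π = P·Q − TC at each output: Q=0: -99; Q=1: -129; Q=2: -147; Q=3: -165; Q=4: -182; Q=5: -211; Q=6: -248; Q=7: -308; Q=8: -397.
Profit is highest at Q = 0. Equivalently, the lowest AVC in the table is 103/4 ≈ $25.75 at Q = 4, and P = $5 falls below it — price never covers variable cost, so the firm shuts down and loses only its fixed cost.

Q = 0 (shut down); profit = -$99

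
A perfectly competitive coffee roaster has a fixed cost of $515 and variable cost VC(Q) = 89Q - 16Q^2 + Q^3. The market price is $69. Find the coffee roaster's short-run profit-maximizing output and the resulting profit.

Profit = -$115 at Q = 10

AVC = 89 - 16Q + Q^2; min AVC = $25 at Q = 8. Since P = $69 ≥ min AVC, the firm produces.
MC = 89 - 32Q + 3Q^2. Setting P = MC and taking the root on the rising branch gives Q* = 10.
TR = 69·10 = 690. TC = 515 + 290 = 805. Profit = 690 − 805 = -$115.
That loss of $115 beats the $515 the firm would lose by shutting down; producing recovers $400 of fixed cost.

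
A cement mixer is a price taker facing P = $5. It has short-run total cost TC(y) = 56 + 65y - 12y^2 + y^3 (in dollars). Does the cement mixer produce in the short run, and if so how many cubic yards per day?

Shut down

From TC, MC = TC'(y) = 65 - 24y + 3y^2 and AVC = VC/y = 65 - 12y + y^2.
AVC is minimized where dAVC/dy = -12 + 2y = 0, at y = 6; min AVC = 65 - 12·6 + 6^2 = $29.
With P < min AVC ($5 < $29), every unit sold adds to the loss.
The firm minimizes its loss by shutting down and losing only its fixed cost of $56.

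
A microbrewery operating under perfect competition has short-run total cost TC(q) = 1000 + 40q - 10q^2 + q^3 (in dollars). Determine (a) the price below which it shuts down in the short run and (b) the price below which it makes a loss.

Shutdown price = min AVC. AVC = 40 - 10q + q^2, with vertex at q = 5 and minimum $15.
ATC = 1000/q + 40 - 10q + q^2. Setting dATC/dq = −1000/q^2 − 10 + 2q = 0 gives q = 10 (since 2·10^3 − 10·10^2 = 1000).
min ATC = 1000/10 + 40 − 10·10 + 10^2 = $140. That is the break-even price.
For $15 ≤ P < $140 the firm produces at a loss; below $15 it shuts down.

Shutdown price = $15; break-even price = $140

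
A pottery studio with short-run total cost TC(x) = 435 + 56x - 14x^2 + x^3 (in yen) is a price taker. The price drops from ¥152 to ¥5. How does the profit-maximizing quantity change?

MC = 56 - 28x + 3x^2; the shutdown threshold is min AVC = ¥7 (at x = 7).
At P = ¥152 ≥ min AVC, set P = MC on the rising branch: x = 12.
At P = ¥5 < min AVC = ¥7, price no longer covers variable cost at any output, so the firm shuts down: x = 0.

Output falls from 12 to 0 (the firm shuts down)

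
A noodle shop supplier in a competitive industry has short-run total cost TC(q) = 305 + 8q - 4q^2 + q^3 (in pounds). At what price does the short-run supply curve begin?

Short-run supply begins at min AVC. From VC = 8q - 4q^2 + q^3, AVC = 8 - 4q + q^2.
At the minimum of AVC, MC = AVC. MC = 8 - 8q + 3q^2; setting MC = AVC gives 2q^2 - 4q = 0, so q = 2. min AVC = 4.
The firm shuts down for any P below £4.

£4 per unit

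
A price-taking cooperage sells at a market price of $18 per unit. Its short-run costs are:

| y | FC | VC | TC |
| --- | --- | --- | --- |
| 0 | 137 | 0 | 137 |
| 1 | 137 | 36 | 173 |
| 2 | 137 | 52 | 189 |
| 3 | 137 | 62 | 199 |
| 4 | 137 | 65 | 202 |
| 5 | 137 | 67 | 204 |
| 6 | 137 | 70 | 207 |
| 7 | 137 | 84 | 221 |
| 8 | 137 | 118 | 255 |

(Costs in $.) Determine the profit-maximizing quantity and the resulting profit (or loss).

y = 7; profit = -$95

Profit at each row (π = 18y − TC): y=0: -137; y=1: -155; y=2: -153; y=3: -145; y=4: -130; y=5: -114; y=6: -99; y=7: -95; y=8: -111.
Profit is maximized at y = 7. AVC there is 84/7 = $12 ≤ P, so producing beats shutting down (which would give -$137).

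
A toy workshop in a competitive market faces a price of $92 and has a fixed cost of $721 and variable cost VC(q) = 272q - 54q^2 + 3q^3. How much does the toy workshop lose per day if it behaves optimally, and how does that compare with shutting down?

Profit = -$121 at q = 10

AVC = 272 - 54q + 3q^2; min AVC = $29 at q = 9. Since P = $92 ≥ min AVC, the firm produces.
With MC = 272 - 108q + 9q^2, P = MC on the upward-sloping part at q* = 10.
TR = 92·10 = 920. TC = 721 + 320 = 1041. Profit = 920 − 1041 = -$121.
Shutting down would mean losing the fixed cost of $721, so operating at a loss of $121 is better by $600.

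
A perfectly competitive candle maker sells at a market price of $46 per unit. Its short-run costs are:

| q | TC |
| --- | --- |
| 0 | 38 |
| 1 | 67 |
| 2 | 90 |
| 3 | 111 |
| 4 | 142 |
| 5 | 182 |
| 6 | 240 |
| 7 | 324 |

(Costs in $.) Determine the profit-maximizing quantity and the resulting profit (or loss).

Profit at each row (π = 46q − TC): q=0: -38; q=1: -21; q=2: 2; q=3: 27; q=4: 42; q=5: 48; q=6: 36; q=7: -2.
Profit is maximized at q = 5. AVC there is 144/5 = $28.80 ≤ P, so producing beats shutting down (which would give -$38).

q = 5; profit = $48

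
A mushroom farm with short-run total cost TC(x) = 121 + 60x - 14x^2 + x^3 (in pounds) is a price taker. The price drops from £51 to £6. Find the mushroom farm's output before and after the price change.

AVC = 60 - 14x + x^2, minimized at x = 7 where min AVC = £11. MC = 60 - 28x + 3x^2.
At P = £51 ≥ min AVC, set P = MC on the rising branch: x = 9.
At P = £6 < min AVC = £11, price no longer covers variable cost at any output, so the firm shuts down: x = 0.

Output falls from 9 to 0 (the firm shuts down)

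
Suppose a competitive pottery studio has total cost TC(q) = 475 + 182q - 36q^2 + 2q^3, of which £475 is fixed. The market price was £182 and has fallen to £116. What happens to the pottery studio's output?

AVC = 182 - 36q + 2q^2, minimized at q = 9 where min AVC = £20. MC = 182 - 72q + 6q^2.
At P = £182 ≥ min AVC, set P = MC on the rising branch: q = 12.
At P = £116 ≥ min AVC, set P = MC: q = 11. The firm stays open but cuts output.

Output falls from 12 to 11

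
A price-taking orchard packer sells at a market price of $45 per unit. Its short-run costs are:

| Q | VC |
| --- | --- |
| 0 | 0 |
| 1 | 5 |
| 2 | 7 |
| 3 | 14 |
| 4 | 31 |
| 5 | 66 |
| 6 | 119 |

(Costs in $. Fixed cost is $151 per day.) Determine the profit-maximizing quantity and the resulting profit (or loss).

Q = 5; profit = $8

Profit at each row (π = 45Q − TC): Q=0: -151; Q=1: -111; Q=2: -68; Q=3: -30; Q=4: -2; Q=5: 8; Q=6: 0.
Profit is maximized at Q = 5. AVC there is 66/5 = $13.20 ≤ P, so producing beats shutting down (which would give -$151).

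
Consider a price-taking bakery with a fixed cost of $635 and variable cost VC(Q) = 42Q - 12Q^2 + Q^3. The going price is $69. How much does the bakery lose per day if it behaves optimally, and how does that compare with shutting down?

Profit = -$149 at Q = 9

AVC = 42 - 12Q + Q^2 has its minimum $6 at Q = 6; price $69 clears that bar, so the firm operates.
MC = 42 - 24Q + 3Q^2. Setting P = MC and taking the root on the rising branch gives Q* = 9.
TR = 69·9 = 621. TC = 635 + 135 = 770. Profit = 621 − 770 = -$149.
That loss of $149 beats the $635 the firm would lose by shutting down; producing recovers $486 of fixed cost.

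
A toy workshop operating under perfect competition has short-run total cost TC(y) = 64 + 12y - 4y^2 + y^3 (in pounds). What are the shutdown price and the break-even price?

Shutdown price = £8; break-even price = £28

AVC = 12 - 4y + y^2; minimized at y = 2, giving min AVC = £8. That is the shutdown price.
ATC = 64/y + 12 - 4y + y^2. Setting dATC/dy = −64/y^2 − 4 + 2y = 0 gives y = 4 (since 2·4^3 − 4·4^2 = 64).
min ATC = 64/4 + 12 − 4·4 + 4^2 = £28. That is the break-even price.
For £8 ≤ P < £28 the firm produces at a loss; below £8 it shuts down.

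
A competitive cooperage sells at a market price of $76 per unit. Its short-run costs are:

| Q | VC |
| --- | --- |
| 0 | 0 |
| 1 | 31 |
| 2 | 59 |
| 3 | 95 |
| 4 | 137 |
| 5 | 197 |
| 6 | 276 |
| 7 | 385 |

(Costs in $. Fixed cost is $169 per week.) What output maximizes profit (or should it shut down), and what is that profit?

Q = 5; profit = $14

Profit at each row (π = 76Q − TC): Q=0: -169; Q=1: -124; Q=2: -76; Q=3: -36; Q=4: -2; Q=5: 14; Q=6: 11; Q=7: -22.
Profit is maximized at Q = 5. AVC there is 197/5 = $39.40 ≤ P, so producing beats shutting down (which would give -$169).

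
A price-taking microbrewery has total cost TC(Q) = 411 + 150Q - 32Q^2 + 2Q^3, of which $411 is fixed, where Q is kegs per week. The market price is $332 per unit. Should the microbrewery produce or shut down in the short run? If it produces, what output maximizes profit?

Variable cost is VC = 150Q - 32Q^2 + 2Q^3, so AVC = VC/Q = 150 - 32Q + 2Q^2 and MC = dTC/dQ = 150 - 64Q + 6Q^2.
The AVC parabola has its vertex at Q = 32/4 = 8, where AVC = 150 - 32·8 + 2·8^2 = $22.
P = $332 exceeds min AVC = $22, so the firm stays open.
Solving P = MC: -182 - 64Q + 6Q^2 = 0 ⇒ Q = -7/3 or 13. On the upward-sloping branch, Q* = 13.
Check: AVC at Q = 13 is $72 ≤ P, so revenue covers variable cost.
Profit = P·Q − TC = 332·13 − 1347 = $2969.

Produce at Q = 13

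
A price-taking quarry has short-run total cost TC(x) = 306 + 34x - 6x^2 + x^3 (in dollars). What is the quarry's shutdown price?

Short-run supply begins at min AVC. From VC = 34x - 6x^2 + x^3, AVC = 34 - 6x + x^2.
At the minimum of AVC, MC = AVC. MC = 34 - 12x + 3x^2; setting MC = AVC gives 2x^2 - 6x = 0, so x = 3. min AVC = 25.
The firm shuts down for any P below $25.

$25 per unit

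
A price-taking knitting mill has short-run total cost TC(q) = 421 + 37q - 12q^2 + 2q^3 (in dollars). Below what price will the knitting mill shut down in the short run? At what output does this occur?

$19 per unit, at q = 3

The shutdown price is the minimum of AVC. VC = 37q - 12q^2 + 2q^3, so AVC = 37 - 12q + 2q^2.
At the minimum of AVC, MC = AVC. MC = 37 - 24q + 6q^2; setting MC = AVC gives 4q^2 - 12q = 0, so q = 3. min AVC = 19.
The firm shuts down for any P below $19.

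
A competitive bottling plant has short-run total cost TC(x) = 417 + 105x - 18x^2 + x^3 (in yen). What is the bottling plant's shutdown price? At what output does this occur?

¥24 per unit, at x = 9

Short-run supply begins at min AVC. From VC = 105x - 18x^2 + x^3, AVC = 105 - 18x + x^2.
dAVC/dx = -18 + 2x = 0 gives x = 9. min AVC = 105 - 18·9 + 9^2 = 24.
The firm shuts down for any P below ¥24.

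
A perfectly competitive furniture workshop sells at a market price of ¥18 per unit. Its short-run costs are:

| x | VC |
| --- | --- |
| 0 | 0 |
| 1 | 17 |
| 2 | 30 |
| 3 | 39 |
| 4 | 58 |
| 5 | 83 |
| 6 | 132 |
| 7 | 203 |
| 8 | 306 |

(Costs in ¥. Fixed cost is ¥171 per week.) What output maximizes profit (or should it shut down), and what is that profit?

Tabulate TR − TC: x=0: -171; x=1: -170; x=2: -165; x=3: -156; x=4: -157; x=5: -164; x=6: -195; x=7: -248; x=8: -333.
Profit is maximized at x = 3. AVC there is 39/3 = ¥13 ≤ P, so producing beats shutting down (which would give -¥171).

x = 3; profit = -¥156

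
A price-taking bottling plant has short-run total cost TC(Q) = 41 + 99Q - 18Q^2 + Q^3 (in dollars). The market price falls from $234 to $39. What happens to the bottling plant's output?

MC = 99 - 36Q + 3Q^2; the shutdown threshold is min AVC = $18 (at Q = 9).
At P = $234 ≥ min AVC, set P = MC on the rising branch: Q = 15.
At P = $39 ≥ min AVC, set P = MC: Q = 10. The firm stays open but cuts output.

Output falls from 15 to 10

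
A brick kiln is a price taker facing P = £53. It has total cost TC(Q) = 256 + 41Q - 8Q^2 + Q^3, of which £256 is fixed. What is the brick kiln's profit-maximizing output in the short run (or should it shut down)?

Variable cost is VC = 41Q - 8Q^2 + Q^3, so AVC = VC/Q = 41 - 8Q + Q^2 and MC = dTC/dQ = 41 - 16Q + 3Q^2.
AVC hits its minimum where MC = AVC, at Q = 4, giving min AVC = 41 - 8·4 + 4^2 = £25.
P = £53 exceeds min AVC = £25, so the firm stays open.
Set P = MC: 53 = 41 - 16Q + 3Q^2 → -12 - 16Q + 3Q^2 = 0. The roots are Q = -2/3 and Q = 6; the profit-maximizing output is on the rising part of MC, so Q* = 6.
Check: AVC at Q = 6 is £29 ≤ P, so revenue covers variable cost.
Profit = P·Q − TC = 53·6 − 430 = -£112, a loss, but smaller than the £256 fixed cost the firm would lose by shutting down.

Produce at Q = 6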